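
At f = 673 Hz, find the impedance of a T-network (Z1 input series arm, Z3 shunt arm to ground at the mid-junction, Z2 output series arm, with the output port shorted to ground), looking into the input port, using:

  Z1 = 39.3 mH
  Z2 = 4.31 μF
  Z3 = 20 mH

Step 1 — Angular frequency: ω = 2π·f = 2π·673 = 4229 rad/s.
Step 2 — Component impedances:
  Z1: Z = jωL = j·4229·0.0393 = 0 + j166.2 Ω
  Z2: Z = 1/(jωC) = -j/(ω·C) = 0 - j54.87 Ω
  Z3: Z = jωL = j·4229·0.02 = 0 + j84.57 Ω
Step 3 — With the output port shorted to ground, the output series arm Z2 runs from the junction to ground; the shunt arm Z3 also runs from the junction to ground. They appear in parallel: Z3 || Z2 = 0 - j156.2 Ω.
Step 4 — Series with input arm Z1: Z_in = Z1 + (Z3 || Z2) = 0 + j9.955 Ω = 9.955∠90.0° Ω.

Z = 0 + j9.955 Ω = 9.955∠90.0° Ω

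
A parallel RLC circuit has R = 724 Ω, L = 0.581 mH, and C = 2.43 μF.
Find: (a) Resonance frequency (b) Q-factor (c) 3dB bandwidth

Step 1 — Resonance: ω₀ = 1/√(LC) = 1/√(0.000581·2.43e-06) = 2.661e+04 rad/s.
Step 2 — f₀ = ω₀/(2π) = 4236 Hz.
Step 3 — Parallel Q: Q = R/(ω₀L) = 724/(2.661e+04·0.000581) = 46.82.
Step 4 — Bandwidth: Δω = ω₀/Q = 568.4 rad/s; BW = Δω/(2π) = 90.46 Hz.

(a) f₀ = 4236 Hz  (b) Q = 46.82  (c) BW = 90.46 Hz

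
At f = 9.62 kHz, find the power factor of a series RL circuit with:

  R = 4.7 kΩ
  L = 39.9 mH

Step 1 — Angular frequency: ω = 2π·f = 2π·9620 = 6.044e+04 rad/s.
Step 2 — Component impedances:
  R: Z = R = 4700 Ω
  L: Z = jωL = j·6.044e+04·0.0399 = 0 + j2412 Ω
Step 3 — Series combination: Z_total = R + L = 4700 + j2412 Ω = 5283∠27.2° Ω.
Step 4 — Power factor: PF = cos(φ) = Re(Z)/|Z| = 4700/5282.7 = 0.8897.
Step 5 — Type: Im(Z) = 2412 ⇒ lagging (phase φ = 27.2°).

PF = 0.8897 (lagging, φ = 27.2°)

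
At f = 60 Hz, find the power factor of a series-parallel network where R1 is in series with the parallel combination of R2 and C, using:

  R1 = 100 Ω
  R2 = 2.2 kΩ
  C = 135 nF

Step 1 — Angular frequency: ω = 2π·f = 2π·60 = 377 rad/s.
Step 2 — Component impedances:
  R1: Z = R = 100 Ω
  R2: Z = R = 2200 Ω
  C: Z = 1/(jωC) = -j/(ω·C) = 0 - j1.965e+04 Ω
Step 3 — Parallel branch: R2 || C = 1/(1/R2 + 1/C) = 2173 - j243.3 Ω.
Step 4 — Series with R1: Z_total = R1 + (R2 || C) = 2273 - j243.3 Ω = 2286∠-6.1° Ω.
Step 5 — Power factor: PF = cos(φ) = Re(Z)/|Z| = 2273/2286 = 0.9943.
Step 6 — Type: Im(Z) = -243.3 ⇒ leading (phase φ = -6.1°).

PF = 0.9943 (leading, φ = -6.1°)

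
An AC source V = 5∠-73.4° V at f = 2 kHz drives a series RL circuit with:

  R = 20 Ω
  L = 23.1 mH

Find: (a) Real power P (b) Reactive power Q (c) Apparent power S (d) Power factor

Step 1 — Angular frequency: ω = 2π·f = 2π·2000 = 1.257e+04 rad/s.
Step 2 — Component impedances:
  R: Z = R = 20 Ω
  L: Z = jωL = j·1.257e+04·0.0231 = 0 + j290.3 Ω
Step 3 — Series combination: Z_total = R + L = 20 + j290.3 Ω = 291∠86.1° Ω.
Step 4 — Source phasor: V = 5∠-73.4° V = 1.428 - j4.792 V.
Step 5 — Current: I = V / Z = -0.01609 - j0.00603 A = 0.01718∠-159.5° A.
Step 6 — Complex power: S = V·I* = 0.005906 + j0.08572 VA.
Step 7 — Real power: P = Re(S) = 0.005906 W.
Step 8 — Reactive power: Q = Im(S) = 0.08572 VAR.
Step 9 — Apparent power: |S| = 0.08592 VA.
Step 10 — Power factor: PF = P/|S| = 0.06874 (lagging).

(a) P = 0.005906 W  (b) Q = 0.08572 VAR  (c) S = 0.08592 VA  (d) PF = 0.06874 (lagging)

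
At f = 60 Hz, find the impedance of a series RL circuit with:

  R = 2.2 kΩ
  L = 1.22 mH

Step 1 — Angular frequency: ω = 2π·f = 2π·60 = 377 rad/s.
Step 2 — Component impedances:
  R: Z = R = 2200 Ω
  L: Z = jωL = j·377·0.00122 = 0 + j0.4599 Ω
Step 3 — Series combination: Z_total = R + L = 2200 + j0.4599 Ω = 2200∠0.0° Ω.

Z = 2200 + j0.4599 Ω = 2200∠0.0° Ω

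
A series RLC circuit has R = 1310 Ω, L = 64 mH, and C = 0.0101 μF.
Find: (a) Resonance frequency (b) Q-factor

Step 1 — Resonance condition Im(Z)=0 gives ω₀ = 1/√(LC).
Step 2 — ω₀ = 1/√(0.064·1.01e-08) = 3.933e+04 rad/s.
Step 3 — f₀ = ω₀/(2π) = 6260 Hz.
Step 4 — Series Q: Q = ω₀L/R = 3.933e+04·0.064/1310 = 1.922.

(a) f₀ = 6260 Hz  (b) Q = 1.922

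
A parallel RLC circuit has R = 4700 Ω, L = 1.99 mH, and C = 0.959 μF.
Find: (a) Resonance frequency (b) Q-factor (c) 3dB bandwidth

Step 1 — Resonance: ω₀ = 1/√(LC) = 1/√(0.00199·9.59e-07) = 2.289e+04 rad/s.
Step 2 — f₀ = ω₀/(2π) = 3643 Hz.
Step 3 — Parallel Q: Q = R/(ω₀L) = 4700/(2.289e+04·0.00199) = 103.2.
Step 4 — Bandwidth: Δω = ω₀/Q = 221.9 rad/s; BW = Δω/(2π) = 35.31 Hz.

(a) f₀ = 3643 Hz  (b) Q = 103.2  (c) BW = 35.31 Hz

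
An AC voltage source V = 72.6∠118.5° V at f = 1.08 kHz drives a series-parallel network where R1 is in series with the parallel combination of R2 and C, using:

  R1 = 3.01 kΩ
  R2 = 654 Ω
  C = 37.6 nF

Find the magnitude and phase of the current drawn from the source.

Step 1 — Angular frequency: ω = 2π·f = 2π·1080 = 6786 rad/s.
Step 2 — Component impedances:
  R1: Z = R = 3010 Ω
  R2: Z = R = 654 Ω
  C: Z = 1/(jωC) = -j/(ω·C) = 0 - j3919 Ω
Step 3 — Parallel branch: R2 || C = 1/(1/R2 + 1/C) = 636.3 - j106.2 Ω.
Step 4 — Series with R1: Z_total = R1 + (R2 || C) = 3646 - j106.2 Ω = 3648∠-1.7° Ω.
Step 5 — Source phasor: V = 72.6∠118.5° V = -34.64 + j63.8 V.
Step 6 — Ohm's law: I = V / Z_total = (-34.64 + j63.8) / (3646 - j106.2) = -0.01 + j0.01721 A.
Step 7 — Convert to polar: |I| = 0.0199 A, ∠I = 120.2°.

I = 0.0199∠120.2° A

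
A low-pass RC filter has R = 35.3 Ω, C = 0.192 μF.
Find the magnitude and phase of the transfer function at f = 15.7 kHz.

Step 1 — Angular frequency: ω = 2π·1.57e+04 = 9.865e+04 rad/s.
Step 2 — Transfer function: H(jω) = 1/(1 + jωRC).
Step 3 — Denominator: 1 + jωRC = 1 + j·9.865e+04·35.3·1.92e-07 = 1 + j0.6686.
Step 4 — H = 0.6911 - j0.462.
Step 5 — Magnitude: |H| = 0.8313 (-1.6 dB); phase: φ = -33.8°.

|H| = 0.8313 (-1.6 dB), φ = -33.8°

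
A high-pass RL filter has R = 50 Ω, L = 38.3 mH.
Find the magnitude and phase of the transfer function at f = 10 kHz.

Step 1 — Angular frequency: ω = 2π·1e+04 = 6.283e+04 rad/s.
Step 2 — Transfer function: H(jω) = jωL/(R + jωL).
Step 3 — Numerator jωL = j·2406; denominator R + jωL = 50 + j2406.
Step 4 — H = 0.9996 + j0.02077.
Step 5 — Magnitude: |H| = 0.9998 (-0.0 dB); phase: φ = 1.2°.

|H| = 0.9998 (-0.0 dB), φ = 1.2°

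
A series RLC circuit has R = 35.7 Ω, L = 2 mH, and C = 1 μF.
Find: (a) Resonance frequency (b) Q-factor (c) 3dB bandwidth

Step 1 — Resonance: ω₀ = 1/√(LC) = 1/√(0.002·1e-06) = 2.236e+04 rad/s.
Step 2 — f₀ = ω₀/(2π) = 3559 Hz.
Step 3 — Series Q: Q = ω₀L/R = 2.236e+04·0.002/35.7 = 1.253.
Step 4 — Bandwidth: Δω = ω₀/Q = 1.785e+04 rad/s; BW = Δω/(2π) = 2841 Hz.

(a) f₀ = 3559 Hz  (b) Q = 1.253  (c) BW = 2841 Hz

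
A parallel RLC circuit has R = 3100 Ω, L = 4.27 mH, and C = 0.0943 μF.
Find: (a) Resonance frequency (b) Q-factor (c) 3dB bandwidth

Step 1 — Resonance: ω₀ = 1/√(LC) = 1/√(0.00427·9.43e-08) = 4.983e+04 rad/s.
Step 2 — f₀ = ω₀/(2π) = 7931 Hz.
Step 3 — Parallel Q: Q = R/(ω₀L) = 3100/(4.983e+04·0.00427) = 14.57.
Step 4 — Bandwidth: Δω = ω₀/Q = 3421 rad/s; BW = Δω/(2π) = 544.4 Hz.

(a) f₀ = 7931 Hz  (b) Q = 14.57  (c) BW = 544.4 Hz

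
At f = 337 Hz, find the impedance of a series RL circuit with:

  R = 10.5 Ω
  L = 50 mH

Step 1 — Angular frequency: ω = 2π·f = 2π·337 = 2117 rad/s.
Step 2 — Component impedances:
  R: Z = R = 10.5 Ω
  L: Z = jωL = j·2117·0.05 = 0 + j105.9 Ω
Step 3 — Series combination: Z_total = R + L = 10.5 + j105.9 Ω = 106.4∠84.3° Ω.

Z = 10.5 + j105.9 Ω = 106.4∠84.3° Ω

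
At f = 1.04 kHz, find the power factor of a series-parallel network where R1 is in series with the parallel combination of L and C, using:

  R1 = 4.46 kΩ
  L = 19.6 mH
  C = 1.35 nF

Step 1 — Angular frequency: ω = 2π·f = 2π·1040 = 6535 rad/s.
Step 2 — Component impedances:
  R1: Z = R = 4460 Ω
  L: Z = jωL = j·6535·0.0196 = 0 + j128.1 Ω
  C: Z = 1/(jωC) = -j/(ω·C) = 0 - j1.134e+05 Ω
Step 3 — Parallel branch: L || C = 1/(1/L + 1/C) = 0 + j128.2 Ω.
Step 4 — Series with R1: Z_total = R1 + (L || C) = 4460 + j128.2 Ω = 4462∠1.6° Ω.
Step 5 — Power factor: PF = cos(φ) = Re(Z)/|Z| = 4460/4462 = 0.9996.
Step 6 — Type: Im(Z) = 128.2 ⇒ lagging (phase φ = 1.6°).

PF = 0.9996 (lagging, φ = 1.6°)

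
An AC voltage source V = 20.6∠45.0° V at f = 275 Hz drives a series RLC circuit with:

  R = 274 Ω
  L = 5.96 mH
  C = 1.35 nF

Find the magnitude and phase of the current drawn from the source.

Step 1 — Angular frequency: ω = 2π·f = 2π·275 = 1728 rad/s.
Step 2 — Component impedances:
  R: Z = R = 274 Ω
  L: Z = jωL = j·1728·0.00596 = 0 + j10.3 Ω
  C: Z = 1/(jωC) = -j/(ω·C) = 0 - j4.287e+05 Ω
Step 3 — Series combination: Z_total = R + L + C = 274 - j4.287e+05 Ω = 4.287e+05∠-90.0° Ω.
Step 4 — Source phasor: V = 20.6∠45.0° V = 14.57 + j14.57 V.
Step 5 — Ohm's law: I = V / Z_total = (14.57 + j14.57) / (274 - j4.287e+05) = -3.396e-05 + j3.4e-05 A.
Step 6 — Convert to polar: |I| = 4.805e-05 A, ∠I = 135.0°.

I = 4.805e-05∠135.0° A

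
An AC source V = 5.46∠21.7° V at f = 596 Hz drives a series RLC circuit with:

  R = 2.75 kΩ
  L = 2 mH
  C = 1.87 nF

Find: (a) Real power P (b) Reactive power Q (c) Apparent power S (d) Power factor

Step 1 — Angular frequency: ω = 2π·f = 2π·596 = 3745 rad/s.
Step 2 — Component impedances:
  R: Z = R = 2750 Ω
  L: Z = jωL = j·3745·0.002 = 0 + j7.49 Ω
  C: Z = 1/(jωC) = -j/(ω·C) = 0 - j1.428e+05 Ω
Step 3 — Series combination: Z_total = R + L + C = 2750 - j1.428e+05 Ω = 1.428e+05∠-88.9° Ω.
Step 4 — Source phasor: V = 5.46∠21.7° V = 5.073 + j2.019 V.
Step 5 — Current: I = V / Z = -1.345e-05 + j3.579e-05 A = 3.823e-05∠110.6° A.
Step 6 — Complex power: S = V·I* = 4.019e-06 - j0.0002087 VA.
Step 7 — Real power: P = Re(S) = 4.019e-06 W.
Step 8 — Reactive power: Q = Im(S) = -0.0002087 VAR.
Step 9 — Apparent power: |S| = 0.0002087 VA.
Step 10 — Power factor: PF = P/|S| = 0.01925 (leading).

(a) P = 4.019e-06 W  (b) Q = -0.0002087 VAR  (c) S = 0.0002087 VA  (d) PF = 0.01925 (leading)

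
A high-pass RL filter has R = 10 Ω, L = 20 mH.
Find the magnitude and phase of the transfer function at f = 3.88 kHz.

Step 1 — Angular frequency: ω = 2π·3880 = 2.438e+04 rad/s.
Step 2 — Transfer function: H(jω) = jωL/(R + jωL).
Step 3 — Numerator jωL = j·487.6; denominator R + jωL = 10 + j487.6.
Step 4 — H = 0.9996 + j0.0205.
Step 5 — Magnitude: |H| = 0.9998 (-0.0 dB); phase: φ = 1.2°.

|H| = 0.9998 (-0.0 dB), φ = 1.2°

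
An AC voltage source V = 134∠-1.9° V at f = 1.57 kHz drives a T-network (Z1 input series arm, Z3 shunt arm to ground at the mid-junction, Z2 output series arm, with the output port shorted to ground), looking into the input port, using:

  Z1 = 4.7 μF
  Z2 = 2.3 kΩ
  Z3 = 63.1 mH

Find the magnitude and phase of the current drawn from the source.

Step 1 — Angular frequency: ω = 2π·f = 2π·1570 = 9865 rad/s.
Step 2 — Component impedances:
  Z1: Z = 1/(jωC) = -j/(ω·C) = 0 - j21.57 Ω
  Z2: Z = R = 2300 Ω
  Z3: Z = jωL = j·9865·0.0631 = 0 + j622.5 Ω
Step 3 — With the output port shorted to ground, the output series arm Z2 runs from the junction to ground; the shunt arm Z3 also runs from the junction to ground. They appear in parallel: Z3 || Z2 = 157 + j580 Ω.
Step 4 — Series with input arm Z1: Z_in = Z1 + (Z3 || Z2) = 157 + j558.4 Ω = 580∠74.3° Ω.
Step 5 — Source phasor: V = 134∠-1.9° V = 133.9 - j4.443 V.
Step 6 — Ohm's law: I = V / Z_total = (133.9 - j4.443) / (157 + j558.4) = 0.0551 - j0.2243 A.
Step 7 — Convert to polar: |I| = 0.231 A, ∠I = -76.2°.

I = 0.231∠-76.2° A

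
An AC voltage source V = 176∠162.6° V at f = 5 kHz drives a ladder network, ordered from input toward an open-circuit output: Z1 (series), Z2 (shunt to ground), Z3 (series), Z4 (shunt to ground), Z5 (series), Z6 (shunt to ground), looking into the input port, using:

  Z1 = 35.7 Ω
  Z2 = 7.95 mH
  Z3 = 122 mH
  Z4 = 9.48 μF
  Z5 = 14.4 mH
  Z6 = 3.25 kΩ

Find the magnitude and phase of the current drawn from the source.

Step 1 — Angular frequency: ω = 2π·f = 2π·5000 = 3.142e+04 rad/s.
Step 2 — Component impedances:
  Z1: Z = R = 35.7 Ω
  Z2: Z = jωL = j·3.142e+04·0.00795 = 0 + j249.8 Ω
  Z3: Z = jωL = j·3.142e+04·0.122 = 0 + j3833 Ω
  Z4: Z = 1/(jωC) = -j/(ω·C) = 0 - j3.358 Ω
  Z5: Z = jωL = j·3.142e+04·0.0144 = 0 + j452.4 Ω
  Z6: Z = R = 3250 Ω
Step 3 — Ladder network (open output): work backward from the far end, alternating series and parallel combinations. Z_in = 35.7 + j234.5 Ω = 237.2∠81.3° Ω.
Step 4 — Source phasor: V = 176∠162.6° V = -167.9 + j52.63 V.
Step 5 — Ohm's law: I = V / Z_total = (-167.9 + j52.63) / (35.7 + j234.5) = 0.1128 + j0.7335 A.
Step 6 — Convert to polar: |I| = 0.7421 A, ∠I = 81.3°.

I = 0.7421∠81.3° A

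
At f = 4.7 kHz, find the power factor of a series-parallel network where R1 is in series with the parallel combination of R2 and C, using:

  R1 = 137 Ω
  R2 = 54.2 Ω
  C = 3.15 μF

Step 1 — Angular frequency: ω = 2π·f = 2π·4700 = 2.953e+04 rad/s.
Step 2 — Component impedances:
  R1: Z = R = 137 Ω
  R2: Z = R = 54.2 Ω
  C: Z = 1/(jωC) = -j/(ω·C) = 0 - j10.75 Ω
Step 3 — Parallel branch: R2 || C = 1/(1/R2 + 1/C) = 2.051 - j10.34 Ω.
Step 4 — Series with R1: Z_total = R1 + (R2 || C) = 139.1 - j10.34 Ω = 139.4∠-4.3° Ω.
Step 5 — Power factor: PF = cos(φ) = Re(Z)/|Z| = 139.05/139.44 = 0.9972.
Step 6 — Type: Im(Z) = -10.34 ⇒ leading (phase φ = -4.3°).

PF = 0.9972 (leading, φ = -4.3°)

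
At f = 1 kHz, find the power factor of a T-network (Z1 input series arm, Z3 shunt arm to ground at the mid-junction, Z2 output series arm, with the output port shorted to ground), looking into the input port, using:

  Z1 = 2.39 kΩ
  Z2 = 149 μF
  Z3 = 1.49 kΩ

Step 1 — Angular frequency: ω = 2π·f = 2π·1000 = 6283 rad/s.
Step 2 — Component impedances:
  Z1: Z = R = 2390 Ω
  Z2: Z = 1/(jωC) = -j/(ω·C) = 0 - j1.068 Ω
  Z3: Z = R = 1490 Ω
Step 3 — With the output port shorted to ground, the output series arm Z2 runs from the junction to ground; the shunt arm Z3 also runs from the junction to ground. They appear in parallel: Z3 || Z2 = 0.0007657 - j1.068 Ω.
Step 4 — Series with input arm Z1: Z_in = Z1 + (Z3 || Z2) = 2390 - j1.068 Ω = 2390∠-0.0° Ω.
Step 5 — Power factor: PF = cos(φ) = Re(Z)/|Z| = 2390/2390 = 1.
Step 6 — Type: Im(Z) = -1.068 ⇒ leading (phase φ = -0.0°).

PF = 1 (leading, φ = -0.0°)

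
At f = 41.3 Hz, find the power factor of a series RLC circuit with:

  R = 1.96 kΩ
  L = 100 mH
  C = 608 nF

Step 1 — Angular frequency: ω = 2π·f = 2π·41.3 = 259.5 rad/s.
Step 2 — Component impedances:
  R: Z = R = 1960 Ω
  L: Z = jωL = j·259.5·0.1 = 0 + j25.95 Ω
  C: Z = 1/(jωC) = -j/(ω·C) = 0 - j6338 Ω
Step 3 — Series combination: Z_total = R + L + C = 1960 - j6312 Ω = 6610∠-72.8° Ω.
Step 4 — Power factor: PF = cos(φ) = Re(Z)/|Z| = 1960/6610 = 0.2965.
Step 5 — Type: Im(Z) = -6312 ⇒ leading (phase φ = -72.8°).

PF = 0.2965 (leading, φ = -72.8°)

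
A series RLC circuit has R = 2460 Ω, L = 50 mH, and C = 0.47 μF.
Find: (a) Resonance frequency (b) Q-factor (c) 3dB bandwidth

Step 1 — Resonance: ω₀ = 1/√(LC) = 1/√(0.05·4.7e-07) = 6523 rad/s.
Step 2 — f₀ = ω₀/(2π) = 1038 Hz.
Step 3 — Series Q: Q = ω₀L/R = 6523·0.05/2460 = 0.1326.
Step 4 — Bandwidth: Δω = ω₀/Q = 4.92e+04 rad/s; BW = Δω/(2π) = 7830 Hz.

(a) f₀ = 1038 Hz  (b) Q = 0.1326  (c) BW = 7830 Hz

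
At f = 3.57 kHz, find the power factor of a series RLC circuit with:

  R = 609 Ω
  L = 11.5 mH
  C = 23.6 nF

Step 1 — Angular frequency: ω = 2π·f = 2π·3570 = 2.243e+04 rad/s.
Step 2 — Component impedances:
  R: Z = R = 609 Ω
  L: Z = jωL = j·2.243e+04·0.0115 = 0 + j258 Ω
  C: Z = 1/(jωC) = -j/(ω·C) = 0 - j1889 Ω
Step 3 — Series combination: Z_total = R + L + C = 609 - j1631 Ω = 1741∠-69.5° Ω.
Step 4 — Power factor: PF = cos(φ) = Re(Z)/|Z| = 609/1741 = 0.3498.
Step 5 — Type: Im(Z) = -1631 ⇒ leading (phase φ = -69.5°).

PF = 0.3498 (leading, φ = -69.5°)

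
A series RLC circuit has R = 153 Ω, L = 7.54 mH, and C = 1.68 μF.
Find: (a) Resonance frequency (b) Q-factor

Step 1 — Resonance condition Im(Z)=0 gives ω₀ = 1/√(LC).
Step 2 — ω₀ = 1/√(0.00754·1.68e-06) = 8885 rad/s.
Step 3 — f₀ = ω₀/(2π) = 1414 Hz.
Step 4 — Series Q: Q = ω₀L/R = 8885·0.00754/153 = 0.4379.

(a) f₀ = 1414 Hz  (b) Q = 0.4379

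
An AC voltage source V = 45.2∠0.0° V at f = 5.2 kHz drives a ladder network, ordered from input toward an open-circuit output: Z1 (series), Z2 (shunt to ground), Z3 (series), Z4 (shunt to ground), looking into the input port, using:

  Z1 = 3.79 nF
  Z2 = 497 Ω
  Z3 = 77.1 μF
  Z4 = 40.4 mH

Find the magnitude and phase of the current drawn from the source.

Step 1 — Angular frequency: ω = 2π·f = 2π·5200 = 3.267e+04 rad/s.
Step 2 — Component impedances:
  Z1: Z = 1/(jωC) = -j/(ω·C) = 0 - j8076 Ω
  Z2: Z = R = 497 Ω
  Z3: Z = 1/(jωC) = -j/(ω·C) = 0 - j0.397 Ω
  Z4: Z = jωL = j·3.267e+04·0.0404 = 0 + j1320 Ω
Step 3 — Ladder network (open output): work backward from the far end, alternating series and parallel combinations. Z_in = 435.3 - j7912 Ω = 7924∠-86.9° Ω.
Step 4 — Source phasor: V = 45.2∠0.0° V = 45.2 V.
Step 5 — Ohm's law: I = V / Z_total = (45.2) / (435.3 - j7912) = 0.0003134 + j0.005696 A.
Step 6 — Convert to polar: |I| = 0.005704 A, ∠I = 86.9°.

I = 0.005704∠86.9° A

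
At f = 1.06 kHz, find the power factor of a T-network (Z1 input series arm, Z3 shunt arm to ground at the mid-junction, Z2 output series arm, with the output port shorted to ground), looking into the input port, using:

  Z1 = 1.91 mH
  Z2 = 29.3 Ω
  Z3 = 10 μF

Step 1 — Angular frequency: ω = 2π·f = 2π·1060 = 6660 rad/s.
Step 2 — Component impedances:
  Z1: Z = jωL = j·6660·0.00191 = 0 + j12.72 Ω
  Z2: Z = R = 29.3 Ω
  Z3: Z = 1/(jωC) = -j/(ω·C) = 0 - j15.01 Ω
Step 3 — With the output port shorted to ground, the output series arm Z2 runs from the junction to ground; the shunt arm Z3 also runs from the junction to ground. They appear in parallel: Z3 || Z2 = 6.094 - j11.89 Ω.
Step 4 — Series with input arm Z1: Z_in = Z1 + (Z3 || Z2) = 6.094 + j0.8291 Ω = 6.15∠7.7° Ω.
Step 5 — Power factor: PF = cos(φ) = Re(Z)/|Z| = 6.094/6.15 = 0.9909.
Step 6 — Type: Im(Z) = 0.8291 ⇒ lagging (phase φ = 7.7°).

PF = 0.9909 (lagging, φ = 7.7°)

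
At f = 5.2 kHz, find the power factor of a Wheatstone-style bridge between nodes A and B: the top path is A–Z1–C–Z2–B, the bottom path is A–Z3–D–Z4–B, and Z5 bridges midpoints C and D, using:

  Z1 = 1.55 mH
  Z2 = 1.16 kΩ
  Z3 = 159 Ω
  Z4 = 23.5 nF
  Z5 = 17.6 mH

Step 1 — Angular frequency: ω = 2π·f = 2π·5200 = 3.267e+04 rad/s.
Step 2 — Component impedances:
  Z1: Z = jωL = j·3.267e+04·0.00155 = 0 + j50.64 Ω
  Z2: Z = R = 1160 Ω
  Z3: Z = R = 159 Ω
  Z4: Z = 1/(jωC) = -j/(ω·C) = 0 - j1302 Ω
  Z5: Z = jωL = j·3.267e+04·0.0176 = 0 + j575 Ω
Step 3 — Bridge requires nodal analysis (the Z5 bridge couples midpoints C and D, so the two paths cannot be reduced to a simple series/parallel combination). Setting node B to ground and injecting 1 A at node A, the 3-node admittance system at A, C, D solves to V_A = Z_AB = 662.2 - j506 Ω = 833.3∠-37.4° Ω.
Step 4 — Power factor: PF = cos(φ) = Re(Z)/|Z| = 662.15/833.33 = 0.7946.
Step 5 — Type: Im(Z) = -506 ⇒ leading (phase φ = -37.4°).

PF = 0.7946 (leading, φ = -37.4°)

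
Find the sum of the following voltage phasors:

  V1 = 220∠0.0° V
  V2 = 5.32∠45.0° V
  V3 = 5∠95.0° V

Step 1 — Convert each phasor to rectangular form:
  V1 = 220·(cos(0.0°) + j·sin(0.0°)) = 220 V
  V2 = 5.32·(cos(45.0°) + j·sin(45.0°)) = 3.762 + j3.762 V
  V3 = 5·(cos(95.0°) + j·sin(95.0°)) = -0.4358 + j4.981 V
Step 2 — Sum components: V_total = 223.3 + j8.743 V.
Step 3 — Convert to polar: |V_total| = 223.5 V, ∠V_total = 2.2°.

V_total = 223.5∠2.2° V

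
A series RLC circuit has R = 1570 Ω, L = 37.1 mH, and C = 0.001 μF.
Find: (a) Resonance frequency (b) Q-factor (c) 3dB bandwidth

Step 1 — Resonance condition Im(Z)=0 gives ω₀ = 1/√(LC).
Step 2 — ω₀ = 1/√(0.0371·1e-09) = 1.642e+05 rad/s.
Step 3 — f₀ = ω₀/(2π) = 2.613e+04 Hz.
Step 4 — Series Q: Q = ω₀L/R = 1.642e+05·0.0371/1570 = 3.88.
Step 5 — 3dB bandwidth: Δω = ω₀/Q = 4.232e+04 rad/s; BW = Δω/(2π) = 6735 Hz.

(a) f₀ = 2.613e+04 Hz  (b) Q = 3.88  (c) BW = 6735 Hz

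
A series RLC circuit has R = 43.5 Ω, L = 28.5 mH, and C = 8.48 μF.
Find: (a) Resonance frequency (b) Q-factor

Step 1 — Resonance condition Im(Z)=0 gives ω₀ = 1/√(LC).
Step 2 — ω₀ = 1/√(0.0285·8.48e-06) = 2034 rad/s.
Step 3 — f₀ = ω₀/(2π) = 323.7 Hz.
Step 4 — Series Q: Q = ω₀L/R = 2034·0.0285/43.5 = 1.333.

(a) f₀ = 323.7 Hz  (b) Q = 1.333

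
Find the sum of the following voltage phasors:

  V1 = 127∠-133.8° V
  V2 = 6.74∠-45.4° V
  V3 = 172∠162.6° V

Step 1 — Convert each phasor to rectangular form:
  V1 = 127·(cos(-133.8°) + j·sin(-133.8°)) = -87.9 - j91.66 V
  V2 = 6.74·(cos(-45.4°) + j·sin(-45.4°)) = 4.733 - j4.799 V
  V3 = 172·(cos(162.6°) + j·sin(162.6°)) = -164.1 + j51.44 V
Step 2 — Sum components: V_total = -247.3 - j45.03 V.
Step 3 — Convert to polar: |V_total| = 251.4 V, ∠V_total = -169.7°.

V_total = 251.4∠-169.7° V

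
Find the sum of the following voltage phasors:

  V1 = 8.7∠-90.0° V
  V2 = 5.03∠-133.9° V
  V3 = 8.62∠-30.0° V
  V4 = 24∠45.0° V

Step 1 — Convert each phasor to rectangular form:
  V1 = 8.7·(cos(-90.0°) + j·sin(-90.0°)) = 0 - j8.7 V
  V2 = 5.03·(cos(-133.9°) + j·sin(-133.9°)) = -3.488 - j3.624 V
  V3 = 8.62·(cos(-30.0°) + j·sin(-30.0°)) = 7.465 - j4.31 V
  V4 = 24·(cos(45.0°) + j·sin(45.0°)) = 16.97 + j16.97 V
Step 2 — Sum components: V_total = 20.95 + j0.3362 V.
Step 3 — Convert to polar: |V_total| = 20.95 V, ∠V_total = 0.9°.

V_total = 20.95∠0.9° V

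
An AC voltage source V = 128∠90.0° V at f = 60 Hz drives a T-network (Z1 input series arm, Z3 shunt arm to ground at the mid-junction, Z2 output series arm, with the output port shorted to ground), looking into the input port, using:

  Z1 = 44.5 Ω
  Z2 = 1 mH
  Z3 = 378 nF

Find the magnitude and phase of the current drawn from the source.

Step 1 — Angular frequency: ω = 2π·f = 2π·60 = 377 rad/s.
Step 2 — Component impedances:
  Z1: Z = R = 44.5 Ω
  Z2: Z = jωL = j·377·0.001 = 0 + j0.377 Ω
  Z3: Z = 1/(jωC) = -j/(ω·C) = 0 - j7017 Ω
Step 3 — With the output port shorted to ground, the output series arm Z2 runs from the junction to ground; the shunt arm Z3 also runs from the junction to ground. They appear in parallel: Z3 || Z2 = 0 + j0.377 Ω.
Step 4 — Series with input arm Z1: Z_in = Z1 + (Z3 || Z2) = 44.5 + j0.377 Ω = 44.5∠0.5° Ω.
Step 5 — Source phasor: V = 128∠90.0° V = 0 + j128 V.
Step 6 — Ohm's law: I = V / Z_total = (0 + j128) / (44.5 + j0.377) = 0.02437 + j2.876 A.
Step 7 — Convert to polar: |I| = 2.876 A, ∠I = 89.5°.

I = 2.876∠89.5° A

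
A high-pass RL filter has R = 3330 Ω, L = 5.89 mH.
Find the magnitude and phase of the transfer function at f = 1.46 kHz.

Step 1 — Angular frequency: ω = 2π·1460 = 9173 rad/s.
Step 2 — Transfer function: H(jω) = jωL/(R + jωL).
Step 3 — Numerator jωL = j·54.03; denominator R + jωL = 3330 + j54.03.
Step 4 — H = 0.0002632 + j0.01622.
Step 5 — Magnitude: |H| = 0.01622 (-35.8 dB); phase: φ = 89.1°.

|H| = 0.01622 (-35.8 dB), φ = 89.1°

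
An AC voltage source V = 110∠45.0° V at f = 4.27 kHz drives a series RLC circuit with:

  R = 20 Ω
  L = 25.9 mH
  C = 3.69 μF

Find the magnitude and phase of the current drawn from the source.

Step 1 — Angular frequency: ω = 2π·f = 2π·4270 = 2.683e+04 rad/s.
Step 2 — Component impedances:
  R: Z = R = 20 Ω
  L: Z = jωL = j·2.683e+04·0.0259 = 0 + j694.9 Ω
  C: Z = 1/(jωC) = -j/(ω·C) = 0 - j10.1 Ω
Step 3 — Series combination: Z_total = R + L + C = 20 + j684.8 Ω = 685.1∠88.3° Ω.
Step 4 — Source phasor: V = 110∠45.0° V = 77.78 + j77.78 V.
Step 5 — Ohm's law: I = V / Z_total = (77.78 + j77.78) / (20 + j684.8) = 0.1168 - j0.1102 A.
Step 6 — Convert to polar: |I| = 0.1606 A, ∠I = -43.3°.

I = 0.1606∠-43.3° A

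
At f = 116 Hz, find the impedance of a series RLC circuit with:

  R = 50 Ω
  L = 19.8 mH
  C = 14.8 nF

Step 1 — Angular frequency: ω = 2π·f = 2π·116 = 728.8 rad/s.
Step 2 — Component impedances:
  R: Z = R = 50 Ω
  L: Z = jωL = j·728.8·0.0198 = 0 + j14.43 Ω
  C: Z = 1/(jωC) = -j/(ω·C) = 0 - j9.27e+04 Ω
Step 3 — Series combination: Z_total = R + L + C = 50 - j9.269e+04 Ω = 9.269e+04∠-90.0° Ω.

Z = 50 - j9.269e+04 Ω = 9.269e+04∠-90.0° Ω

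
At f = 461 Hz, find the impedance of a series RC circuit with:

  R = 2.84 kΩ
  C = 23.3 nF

Step 1 — Angular frequency: ω = 2π·f = 2π·461 = 2897 rad/s.
Step 2 — Component impedances:
  R: Z = R = 2840 Ω
  C: Z = 1/(jωC) = -j/(ω·C) = 0 - j1.482e+04 Ω
Step 3 — Series combination: Z_total = R + C = 2840 - j1.482e+04 Ω = 1.509e+04∠-79.1° Ω.

Z = 2840 - j1.482e+04 Ω = 1.509e+04∠-79.1° Ω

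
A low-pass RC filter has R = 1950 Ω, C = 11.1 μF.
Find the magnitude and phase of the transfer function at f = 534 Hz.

Step 1 — Angular frequency: ω = 2π·534 = 3355 rad/s.
Step 2 — Transfer function: H(jω) = 1/(1 + jωRC).
Step 3 — Denominator: 1 + jωRC = 1 + j·3355·1950·1.11e-05 = 1 + j72.62.
Step 4 — H = 0.0001896 - j0.01377.
Step 5 — Magnitude: |H| = 0.01377 (-37.2 dB); phase: φ = -89.2°.

|H| = 0.01377 (-37.2 dB), φ = -89.2°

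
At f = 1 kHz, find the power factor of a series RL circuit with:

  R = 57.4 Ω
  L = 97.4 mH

Step 1 — Angular frequency: ω = 2π·f = 2π·1000 = 6283 rad/s.
Step 2 — Component impedances:
  R: Z = R = 57.4 Ω
  L: Z = jωL = j·6283·0.0974 = 0 + j612 Ω
Step 3 — Series combination: Z_total = R + L = 57.4 + j612 Ω = 614.7∠84.6° Ω.
Step 4 — Power factor: PF = cos(φ) = Re(Z)/|Z| = 57.4/614.7 = 0.09338.
Step 5 — Type: Im(Z) = 612 ⇒ lagging (phase φ = 84.6°).

PF = 0.09338 (lagging, φ = 84.6°)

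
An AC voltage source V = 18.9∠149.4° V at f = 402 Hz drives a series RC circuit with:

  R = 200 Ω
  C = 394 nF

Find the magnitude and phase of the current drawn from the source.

Step 1 — Angular frequency: ω = 2π·f = 2π·402 = 2526 rad/s.
Step 2 — Component impedances:
  R: Z = R = 200 Ω
  C: Z = 1/(jωC) = -j/(ω·C) = 0 - j1005 Ω
Step 3 — Series combination: Z_total = R + C = 200 - j1005 Ω = 1025∠-78.7° Ω.
Step 4 — Source phasor: V = 18.9∠149.4° V = -16.27 + j9.621 V.
Step 5 — Ohm's law: I = V / Z_total = (-16.27 + j9.621) / (200 - j1005) = -0.01231 - j0.01374 A.
Step 6 — Convert to polar: |I| = 0.01845 A, ∠I = -131.9°.

I = 0.01845∠-131.9° A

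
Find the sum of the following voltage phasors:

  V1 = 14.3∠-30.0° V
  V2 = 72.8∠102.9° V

Step 1 — Convert each phasor to rectangular form:
  V1 = 14.3·(cos(-30.0°) + j·sin(-30.0°)) = 12.38 - j7.15 V
  V2 = 72.8·(cos(102.9°) + j·sin(102.9°)) = -16.25 + j70.96 V
Step 2 — Sum components: V_total = -3.868 + j63.81 V.
Step 3 — Convert to polar: |V_total| = 63.93 V, ∠V_total = 93.5°.

V_total = 63.93∠93.5° V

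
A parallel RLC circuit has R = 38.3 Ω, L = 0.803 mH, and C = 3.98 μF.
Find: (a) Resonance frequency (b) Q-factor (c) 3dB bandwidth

Step 1 — Resonance: ω₀ = 1/√(LC) = 1/√(0.000803·3.98e-06) = 1.769e+04 rad/s.
Step 2 — f₀ = ω₀/(2π) = 2815 Hz.
Step 3 — Parallel Q: Q = R/(ω₀L) = 38.3/(1.769e+04·0.000803) = 2.696.
Step 4 — Bandwidth: Δω = ω₀/Q = 6560 rad/s; BW = Δω/(2π) = 1044 Hz.

(a) f₀ = 2815 Hz  (b) Q = 2.696  (c) BW = 1044 Hz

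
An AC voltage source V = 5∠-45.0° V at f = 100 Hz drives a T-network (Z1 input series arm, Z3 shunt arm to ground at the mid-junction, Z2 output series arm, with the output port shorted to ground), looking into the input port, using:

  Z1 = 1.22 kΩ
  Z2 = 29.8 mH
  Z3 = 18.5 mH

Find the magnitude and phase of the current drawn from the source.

Step 1 — Angular frequency: ω = 2π·f = 2π·100 = 628.3 rad/s.
Step 2 — Component impedances:
  Z1: Z = R = 1220 Ω
  Z2: Z = jωL = j·628.3·0.0298 = 0 + j18.72 Ω
  Z3: Z = jωL = j·628.3·0.0185 = 0 + j11.62 Ω
Step 3 — With the output port shorted to ground, the output series arm Z2 runs from the junction to ground; the shunt arm Z3 also runs from the junction to ground. They appear in parallel: Z3 || Z2 = 0 + j7.172 Ω.
Step 4 — Series with input arm Z1: Z_in = Z1 + (Z3 || Z2) = 1220 + j7.172 Ω = 1220∠0.3° Ω.
Step 5 — Source phasor: V = 5∠-45.0° V = 3.536 - j3.536 V.
Step 6 — Ohm's law: I = V / Z_total = (3.536 - j3.536) / (1220 + j7.172) = 0.002881 - j0.002915 A.
Step 7 — Convert to polar: |I| = 0.004098 A, ∠I = -45.3°.

I = 0.004098∠-45.3° A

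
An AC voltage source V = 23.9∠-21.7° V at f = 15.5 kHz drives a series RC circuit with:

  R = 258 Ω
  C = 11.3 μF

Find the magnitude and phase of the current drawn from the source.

Step 1 — Angular frequency: ω = 2π·f = 2π·1.55e+04 = 9.739e+04 rad/s.
Step 2 — Component impedances:
  R: Z = R = 258 Ω
  C: Z = 1/(jωC) = -j/(ω·C) = 0 - j0.9087 Ω
Step 3 — Series combination: Z_total = R + C = 258 - j0.9087 Ω = 258∠-0.2° Ω.
Step 4 — Source phasor: V = 23.9∠-21.7° V = 22.21 - j8.837 V.
Step 5 — Ohm's law: I = V / Z_total = (22.21 - j8.837) / (258 - j0.9087) = 0.08619 - j0.03395 A.
Step 6 — Convert to polar: |I| = 0.09264 A, ∠I = -21.5°.

I = 0.09264∠-21.5° A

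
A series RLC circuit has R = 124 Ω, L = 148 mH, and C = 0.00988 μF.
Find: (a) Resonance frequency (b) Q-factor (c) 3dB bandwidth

Step 1 — Resonance: ω₀ = 1/√(LC) = 1/√(0.148·9.88e-09) = 2.615e+04 rad/s.
Step 2 — f₀ = ω₀/(2π) = 4162 Hz.
Step 3 — Series Q: Q = ω₀L/R = 2.615e+04·0.148/124 = 31.21.
Step 4 — Bandwidth: Δω = ω₀/Q = 837.8 rad/s; BW = Δω/(2π) = 133.3 Hz.

(a) f₀ = 4162 Hz  (b) Q = 31.21  (c) BW = 133.3 Hz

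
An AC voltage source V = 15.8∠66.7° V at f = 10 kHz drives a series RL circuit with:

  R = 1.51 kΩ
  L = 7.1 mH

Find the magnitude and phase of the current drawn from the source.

Step 1 — Angular frequency: ω = 2π·f = 2π·1e+04 = 6.283e+04 rad/s.
Step 2 — Component impedances:
  R: Z = R = 1510 Ω
  L: Z = jωL = j·6.283e+04·0.0071 = 0 + j446.1 Ω
Step 3 — Series combination: Z_total = R + L = 1510 + j446.1 Ω = 1575∠16.5° Ω.
Step 4 — Source phasor: V = 15.8∠66.7° V = 6.25 + j14.51 V.
Step 5 — Ohm's law: I = V / Z_total = (6.25 + j14.51) / (1510 + j446.1) = 0.006418 + j0.007714 A.
Step 6 — Convert to polar: |I| = 0.01003 A, ∠I = 50.2°.

I = 0.01003∠50.2° A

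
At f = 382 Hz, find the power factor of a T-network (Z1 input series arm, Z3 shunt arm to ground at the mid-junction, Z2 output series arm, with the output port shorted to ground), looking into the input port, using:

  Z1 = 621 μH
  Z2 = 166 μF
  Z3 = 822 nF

Step 1 — Angular frequency: ω = 2π·f = 2π·382 = 2400 rad/s.
Step 2 — Component impedances:
  Z1: Z = jωL = j·2400·0.000621 = 0 + j1.491 Ω
  Z2: Z = 1/(jωC) = -j/(ω·C) = 0 - j2.51 Ω
  Z3: Z = 1/(jωC) = -j/(ω·C) = 0 - j506.9 Ω
Step 3 — With the output port shorted to ground, the output series arm Z2 runs from the junction to ground; the shunt arm Z3 also runs from the junction to ground. They appear in parallel: Z3 || Z2 = 0 - j2.497 Ω.
Step 4 — Series with input arm Z1: Z_in = Z1 + (Z3 || Z2) = 0 - j1.007 Ω = 1.007∠-90.0° Ω.
Step 5 — Power factor: PF = cos(φ) = Re(Z)/|Z| = 0/1.007 = 0.
Step 6 — Type: Im(Z) = -1.007 ⇒ leading (phase φ = -90.0°).

PF = 0 (leading, φ = -90.0°)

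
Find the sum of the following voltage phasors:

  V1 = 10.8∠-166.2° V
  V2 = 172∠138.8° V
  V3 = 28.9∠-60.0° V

Step 1 — Convert each phasor to rectangular form:
  V1 = 10.8·(cos(-166.2°) + j·sin(-166.2°)) = -10.49 - j2.576 V
  V2 = 172·(cos(138.8°) + j·sin(138.8°)) = -129.4 + j113.3 V
  V3 = 28.9·(cos(-60.0°) + j·sin(-60.0°)) = 14.45 - j25.03 V
Step 2 — Sum components: V_total = -125.5 + j85.69 V.
Step 3 — Convert to polar: |V_total| = 151.9 V, ∠V_total = 145.7°.

V_total = 151.9∠145.7° V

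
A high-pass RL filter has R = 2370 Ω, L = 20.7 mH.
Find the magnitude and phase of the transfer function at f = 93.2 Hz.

Step 1 — Angular frequency: ω = 2π·93.2 = 585.6 rad/s.
Step 2 — Transfer function: H(jω) = jωL/(R + jωL).
Step 3 — Numerator jωL = j·12.12; denominator R + jωL = 2370 + j12.12.
Step 4 — H = 2.616e-05 + j0.005115.
Step 5 — Magnitude: |H| = 0.005115 (-45.8 dB); phase: φ = 89.7°.

|H| = 0.005115 (-45.8 dB), φ = 89.7°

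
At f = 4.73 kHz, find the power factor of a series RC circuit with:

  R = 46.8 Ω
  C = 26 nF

Step 1 — Angular frequency: ω = 2π·f = 2π·4730 = 2.972e+04 rad/s.
Step 2 — Component impedances:
  R: Z = R = 46.8 Ω
  C: Z = 1/(jωC) = -j/(ω·C) = 0 - j1294 Ω
Step 3 — Series combination: Z_total = R + C = 46.8 - j1294 Ω = 1295∠-87.9° Ω.
Step 4 — Power factor: PF = cos(φ) = Re(Z)/|Z| = 46.8/1295 = 0.03614.
Step 5 — Type: Im(Z) = -1294 ⇒ leading (phase φ = -87.9°).

PF = 0.03614 (leading, φ = -87.9°)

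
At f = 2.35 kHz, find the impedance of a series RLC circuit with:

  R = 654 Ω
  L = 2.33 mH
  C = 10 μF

Step 1 — Angular frequency: ω = 2π·f = 2π·2350 = 1.477e+04 rad/s.
Step 2 — Component impedances:
  R: Z = R = 654 Ω
  L: Z = jωL = j·1.477e+04·0.00233 = 0 + j34.4 Ω
  C: Z = 1/(jωC) = -j/(ω·C) = 0 - j6.773 Ω
Step 3 — Series combination: Z_total = R + L + C = 654 + j27.63 Ω = 654.6∠2.4° Ω.

Z = 654 + j27.63 Ω = 654.6∠2.4° Ω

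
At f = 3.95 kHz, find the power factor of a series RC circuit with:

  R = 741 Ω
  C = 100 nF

Step 1 — Angular frequency: ω = 2π·f = 2π·3950 = 2.482e+04 rad/s.
Step 2 — Component impedances:
  R: Z = R = 741 Ω
  C: Z = 1/(jωC) = -j/(ω·C) = 0 - j402.9 Ω
Step 3 — Series combination: Z_total = R + C = 741 - j402.9 Ω = 843.5∠-28.5° Ω.
Step 4 — Power factor: PF = cos(φ) = Re(Z)/|Z| = 741/843.5 = 0.8785.
Step 5 — Type: Im(Z) = -402.9 ⇒ leading (phase φ = -28.5°).

PF = 0.8785 (leading, φ = -28.5°)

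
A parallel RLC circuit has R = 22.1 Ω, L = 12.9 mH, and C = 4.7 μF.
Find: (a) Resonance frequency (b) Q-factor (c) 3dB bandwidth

Step 1 — Resonance: ω₀ = 1/√(LC) = 1/√(0.0129·4.7e-06) = 4061 rad/s.
Step 2 — f₀ = ω₀/(2π) = 646.4 Hz.
Step 3 — Parallel Q: Q = R/(ω₀L) = 22.1/(4061·0.0129) = 0.4218.
Step 4 — Bandwidth: Δω = ω₀/Q = 9627 rad/s; BW = Δω/(2π) = 1532 Hz.

(a) f₀ = 646.4 Hz  (b) Q = 0.4218  (c) BW = 1532 Hz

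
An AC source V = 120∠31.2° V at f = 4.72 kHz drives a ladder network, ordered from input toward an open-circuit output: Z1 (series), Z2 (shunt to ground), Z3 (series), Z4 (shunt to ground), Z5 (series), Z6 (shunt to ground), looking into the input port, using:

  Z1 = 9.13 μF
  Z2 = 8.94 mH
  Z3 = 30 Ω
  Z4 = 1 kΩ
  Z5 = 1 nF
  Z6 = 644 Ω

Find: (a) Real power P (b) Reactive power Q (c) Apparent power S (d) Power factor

Step 1 — Angular frequency: ω = 2π·f = 2π·4720 = 2.966e+04 rad/s.
Step 2 — Component impedances:
  Z1: Z = 1/(jωC) = -j/(ω·C) = 0 - j3.693 Ω
  Z2: Z = jωL = j·2.966e+04·0.00894 = 0 + j265.1 Ω
  Z3: Z = R = 30 Ω
  Z4: Z = R = 1000 Ω
  Z5: Z = 1/(jωC) = -j/(ω·C) = 0 - j3.372e+04 Ω
  Z6: Z = R = 644 Ω
Step 3 — Ladder network (open output): work backward from the far end, alternating series and parallel combinations. Z_in = 64.94 + j246.6 Ω = 255∠75.2° Ω.
Step 4 — Source phasor: V = 120∠31.2° V = 102.6 + j62.16 V.
Step 5 — Current: I = V / Z = 0.3383 - j0.3272 A = 0.4706∠-44.0° A.
Step 6 — Complex power: S = V·I* = 14.38 + j54.61 VA.
Step 7 — Real power: P = Re(S) = 14.38 W.
Step 8 — Reactive power: Q = Im(S) = 54.61 VAR.
Step 9 — Apparent power: |S| = 56.48 VA.
Step 10 — Power factor: PF = P/|S| = 0.2547 (lagging).

(a) P = 14.38 W  (b) Q = 54.61 VAR  (c) S = 56.48 VA  (d) PF = 0.2547 (lagging)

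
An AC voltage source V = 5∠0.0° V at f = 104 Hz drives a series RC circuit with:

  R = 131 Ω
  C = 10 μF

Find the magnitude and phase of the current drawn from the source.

Step 1 — Angular frequency: ω = 2π·f = 2π·104 = 653.5 rad/s.
Step 2 — Component impedances:
  R: Z = R = 131 Ω
  C: Z = 1/(jωC) = -j/(ω·C) = 0 - j153 Ω
Step 3 — Series combination: Z_total = R + C = 131 - j153 Ω = 201.4∠-49.4° Ω.
Step 4 — Source phasor: V = 5∠0.0° V = 5 V.
Step 5 — Ohm's law: I = V / Z_total = (5) / (131 - j153) = 0.01614 + j0.01886 A.
Step 6 — Convert to polar: |I| = 0.02482 A, ∠I = 49.4°.

I = 0.02482∠49.4° A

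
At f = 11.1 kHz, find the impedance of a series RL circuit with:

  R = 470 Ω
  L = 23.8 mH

Step 1 — Angular frequency: ω = 2π·f = 2π·1.11e+04 = 6.974e+04 rad/s.
Step 2 — Component impedances:
  R: Z = R = 470 Ω
  L: Z = jωL = j·6.974e+04·0.0238 = 0 + j1660 Ω
Step 3 — Series combination: Z_total = R + L = 470 + j1660 Ω = 1725∠74.2° Ω.

Z = 470 + j1660 Ω = 1725∠74.2° Ω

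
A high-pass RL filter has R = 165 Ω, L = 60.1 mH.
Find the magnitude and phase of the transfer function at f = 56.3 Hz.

Step 1 — Angular frequency: ω = 2π·56.3 = 353.7 rad/s.
Step 2 — Transfer function: H(jω) = jωL/(R + jωL).
Step 3 — Numerator jωL = j·21.26; denominator R + jωL = 165 + j21.26.
Step 4 — H = 0.01633 + j0.1267.
Step 5 — Magnitude: |H| = 0.1278 (-17.9 dB); phase: φ = 82.7°.

|H| = 0.1278 (-17.9 dB), φ = 82.7°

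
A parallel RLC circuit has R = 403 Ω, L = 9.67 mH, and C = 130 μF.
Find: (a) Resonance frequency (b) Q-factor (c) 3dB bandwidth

Step 1 — Resonance: ω₀ = 1/√(LC) = 1/√(0.00967·0.00013) = 891.9 rad/s.
Step 2 — f₀ = ω₀/(2π) = 141.9 Hz.
Step 3 — Parallel Q: Q = R/(ω₀L) = 403/(891.9·0.00967) = 46.73.
Step 4 — Bandwidth: Δω = ω₀/Q = 19.09 rad/s; BW = Δω/(2π) = 3.038 Hz.

(a) f₀ = 141.9 Hz  (b) Q = 46.73  (c) BW = 3.038 Hz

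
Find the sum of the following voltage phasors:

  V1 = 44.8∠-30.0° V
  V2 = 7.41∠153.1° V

Step 1 — Convert each phasor to rectangular form:
  V1 = 44.8·(cos(-30.0°) + j·sin(-30.0°)) = 38.8 - j22.4 V
  V2 = 7.41·(cos(153.1°) + j·sin(153.1°)) = -6.608 + j3.353 V
Step 2 — Sum components: V_total = 32.19 - j19.05 V.
Step 3 — Convert to polar: |V_total| = 37.4 V, ∠V_total = -30.6°.

V_total = 37.4∠-30.6° V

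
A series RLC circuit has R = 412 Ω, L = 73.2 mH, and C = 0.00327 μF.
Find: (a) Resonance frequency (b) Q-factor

Step 1 — Resonance condition Im(Z)=0 gives ω₀ = 1/√(LC).
Step 2 — ω₀ = 1/√(0.0732·3.27e-09) = 6.464e+04 rad/s.
Step 3 — f₀ = ω₀/(2π) = 1.029e+04 Hz.
Step 4 — Series Q: Q = ω₀L/R = 6.464e+04·0.0732/412 = 11.48.

(a) f₀ = 1.029e+04 Hz  (b) Q = 11.48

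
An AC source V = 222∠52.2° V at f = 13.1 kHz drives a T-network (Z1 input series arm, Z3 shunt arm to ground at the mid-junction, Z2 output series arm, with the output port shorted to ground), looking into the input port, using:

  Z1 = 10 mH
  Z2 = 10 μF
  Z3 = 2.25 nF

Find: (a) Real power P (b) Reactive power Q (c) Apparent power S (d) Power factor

Step 1 — Angular frequency: ω = 2π·f = 2π·1.31e+04 = 8.231e+04 rad/s.
Step 2 — Component impedances:
  Z1: Z = jωL = j·8.231e+04·0.01 = 0 + j823.1 Ω
  Z2: Z = 1/(jωC) = -j/(ω·C) = 0 - j1.215 Ω
  Z3: Z = 1/(jωC) = -j/(ω·C) = 0 - j5400 Ω
Step 3 — With the output port shorted to ground, the output series arm Z2 runs from the junction to ground; the shunt arm Z3 also runs from the junction to ground. They appear in parallel: Z3 || Z2 = 0 - j1.215 Ω.
Step 4 — Series with input arm Z1: Z_in = Z1 + (Z3 || Z2) = 0 + j821.9 Ω = 821.9∠90.0° Ω.
Step 5 — Source phasor: V = 222∠52.2° V = 136.1 + j175.4 V.
Step 6 — Current: I = V / Z = 0.2134 - j0.1656 A = 0.2701∠-37.8° A.
Step 7 — Complex power: S = V·I* = 0 + j59.96 VA.
Step 8 — Real power: P = Re(S) = 0 W.
Step 9 — Reactive power: Q = Im(S) = 59.96 VAR.
Step 10 — Apparent power: |S| = 59.96 VA.
Step 11 — Power factor: PF = P/|S| = 0 (lagging).

(a) P = 0 W  (b) Q = 59.96 VAR  (c) S = 59.96 VA  (d) PF = 0 (lagging)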